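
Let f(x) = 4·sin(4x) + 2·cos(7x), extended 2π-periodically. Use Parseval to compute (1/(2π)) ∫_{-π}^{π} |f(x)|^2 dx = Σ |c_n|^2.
Σ |c_n|^2 = 10

Expand |f|^2 and use orthogonality of {sin(nx), cos(mx)} on [-π, π]:
  ∫_{-π}^{π} sin(nx)^2 dx = π, ∫ cos(mx)^2 dx = π, and cross terms integrate to 0.
So ∫_{-π}^{π} f(x)^2 dx = 4^2 · π + 2^2 · π = (16 + 4)π.
Divide by 2π: (16 + 4)/2 = 10.
By Parseval, this equals Σ |c_n|^2.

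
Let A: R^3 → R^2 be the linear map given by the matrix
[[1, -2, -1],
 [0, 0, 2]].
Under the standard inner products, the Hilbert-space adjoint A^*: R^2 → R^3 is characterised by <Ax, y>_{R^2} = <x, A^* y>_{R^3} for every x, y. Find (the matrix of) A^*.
A^* = A^T =
[[1, 0],
 [-2, 0],
 [-1, 2]]

For real matrices with standard dot products, the defining identity <Ax, y> = <x, A^* y> gives (Ax)^T y = x^T (A^*) y, i.e. x^T A^T y = x^T (A^*) y. Since this holds for all x, y, we must have A^* = A^T. Therefore
A^* =
[[1, 0],
 [-2, 0],
 [-1, 2]].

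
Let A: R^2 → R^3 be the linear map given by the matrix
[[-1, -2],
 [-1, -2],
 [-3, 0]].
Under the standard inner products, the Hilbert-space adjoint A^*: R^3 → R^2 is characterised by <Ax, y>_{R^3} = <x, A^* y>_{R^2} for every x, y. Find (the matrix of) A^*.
A^* = A^T =
[[-1, -1, -3],
 [-2, -2, 0]]

For real matrices with standard dot products, the defining identity <Ax, y> = <x, A^* y> gives (Ax)^T y = x^T (A^*) y, i.e. x^T A^T y = x^T (A^*) y. Since this holds for all x, y, we must have A^* = A^T. Therefore
A^* =
[[-1, -1, -3],
 [-2, -2, 0]].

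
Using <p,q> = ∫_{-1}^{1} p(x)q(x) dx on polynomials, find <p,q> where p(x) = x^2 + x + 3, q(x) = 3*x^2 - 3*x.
<p,q> = 26/5

Expand the product: p(x)·q(x) = 3*x^4 + 6*x^2 - 9*x.
∫_{-1}^{1} of each monomial x^k gives [2/(k+1) if k even, 0 if k odd]. Integrating term-by-term (or equivalently evaluating the antiderivative F(x) = 3*x^5/5 + 2*x^3 - 9*x^2/2 at the endpoints):
  F(1) − F(−1) = -19/10 − (-71/10) = 26/5.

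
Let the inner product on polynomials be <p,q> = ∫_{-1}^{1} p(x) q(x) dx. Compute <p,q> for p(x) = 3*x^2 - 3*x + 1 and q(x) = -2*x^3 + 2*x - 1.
<p,q> = -28/5

Expand the product: p(x)·q(x) = -6*x^5 + 6*x^4 + 4*x^3 - 9*x^2 + 5*x - 1.
∫_{-1}^{1} of each monomial x^k gives [2/(k+1) if k even, 0 if k odd]. Integrating term-by-term (or equivalently evaluating the antiderivative F(x) = -x^6 + 6*x^5/5 + x^4 - 3*x^3 + 5*x^2/2 - x at the endpoints):
  F(1) − F(−1) = -3/10 − (53/10) = -28/5.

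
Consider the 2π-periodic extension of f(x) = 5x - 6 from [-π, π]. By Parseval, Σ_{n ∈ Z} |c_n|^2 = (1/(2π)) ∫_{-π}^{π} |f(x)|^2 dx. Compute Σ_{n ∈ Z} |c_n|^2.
Σ |c_n|^2 = 25π^2/3 + 36

Expand and integrate term by term over [-π, π]:
  ∫ (5x)^2 dx = 25·(2π^3/3); ∫ 2·5·(-6)·x dx = 0 (odd integrand); ∫ (-6)^2 dx = 36·2π.
So (1/(2π)) ∫_{-π}^{π} (5x - 6)^2 dx = 25π^2/3 + 36 = 25π^2/3 + 36.
Parseval ⇒ Σ |c_n|^2 = 25π^2/3 + 36.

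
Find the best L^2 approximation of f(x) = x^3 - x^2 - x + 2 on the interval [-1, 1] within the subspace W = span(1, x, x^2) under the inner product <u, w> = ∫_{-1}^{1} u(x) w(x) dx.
g(x) = -x^2 - 2*x/5 + 2

The best approximation g ∈ W is the orthogonal projection of f onto W. Writing g = a_0 + a_1 x + a_2 x^2, the coefficients solve the normal equations G · a = b where
  G_{ij} = <φ_i, φ_j> and b_i = <f, φ_i>, with φ_0 = 1, φ_1 = x, φ_2 = x^2.
G =
  [2, 0, 2/3]
  [0, 2/3, 0]
  [2/3, 0, 2/5],
b = (10/3, -4/15, 14/15).
Solving gives a_0 = 2, a_1 = -2/5, a_2 = -1, so
  g(x) = -x^2 - 2*x/5 + 2.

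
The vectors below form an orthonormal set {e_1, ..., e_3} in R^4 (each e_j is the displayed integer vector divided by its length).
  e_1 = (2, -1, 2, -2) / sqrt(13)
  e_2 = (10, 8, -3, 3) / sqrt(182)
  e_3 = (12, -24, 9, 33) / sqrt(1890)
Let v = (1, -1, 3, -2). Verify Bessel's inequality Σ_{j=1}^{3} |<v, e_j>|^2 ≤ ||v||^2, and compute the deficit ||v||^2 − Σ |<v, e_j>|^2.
Σ |<v, e_j>|^2 = 209/15; ||v||^2 = 15; deficit = 16/15

Write each e_j = u_j / sqrt(<u_j, u_j>) where u_j is the displayed integer vector. Then <v, e_j> = <v, u_j> / sqrt(<u_j, u_j>), so |<v, e_j>|^2 = <v, u_j>^2 / <u_j, u_j>.
Coefficients: <v, e_1> = 13/sqrt(13), <v, e_2> = -13/sqrt(182), <v, e_3> = -3/sqrt(1890).
Square and sum: Σ |<v, e_j>|^2 = 209/15.
Compute ||v||^2 = v·v = 15.
Deficit = 15 − 209/15 = 16/15 ≥ 0, confirming Bessel's inequality. (The deficit equals ||v − Σ <v,e_j> e_j||^2, the squared distance from v to span{e_j}.)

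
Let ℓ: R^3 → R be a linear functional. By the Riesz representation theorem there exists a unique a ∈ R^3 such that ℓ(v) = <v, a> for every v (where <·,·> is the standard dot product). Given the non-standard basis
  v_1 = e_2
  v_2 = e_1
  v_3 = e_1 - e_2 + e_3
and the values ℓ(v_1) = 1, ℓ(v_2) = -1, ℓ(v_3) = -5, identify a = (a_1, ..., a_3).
a = (-1, 1, -3)

Write a = (a_1, ..., a_3) in the standard basis. For each basis vector v_i, ℓ(v_i) = <v_i, a> is a linear equation in the a_j's. Collect the n equations into a matrix system V a = ℓ, where row i of V is v_i (expressed in the standard basis). Since V is invertible (lower-triangular with 1s on the diagonal, up to permutation), solve by back-substitution:
  V =
[[0, 1, 0],
 [1, 0, 0],
 [1, -1, 1]]
  V a = (1, -1, -5)
Solving gives a = (-1, 1, -3).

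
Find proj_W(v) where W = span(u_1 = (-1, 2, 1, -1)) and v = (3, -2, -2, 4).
proj_W(v) = (13/7, -26/7, -13/7, 13/7)

Set up U = [u_1 | ... | u_1] ∈ R^(4×1). The projector onto W = col(U) is P = U (U^T U)^(-1) U^T.
Compute U^T U =
  [7],
and U^T v = (-13).
Solve U^T U · c = U^T v for the coefficients: c = (-13/7). The projection is proj_W(v) = U c.
Check: (v - proj_W(v)) · u_1 = 0  (should be 0).
Result: proj_W(v) = (13/7, -26/7, -13/7, 13/7).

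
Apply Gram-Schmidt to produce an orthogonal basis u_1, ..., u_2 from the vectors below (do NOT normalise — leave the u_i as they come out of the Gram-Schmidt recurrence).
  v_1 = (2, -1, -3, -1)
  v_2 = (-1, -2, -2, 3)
Orthogonal basis:
  u_1 = (2, -1, -3, -1)
  u_2 = (-7/5, -9/5, -7/5, 16/5)

Apply the Gram-Schmidt recurrence
  u_1 = v_1
  u_i = v_i − Σ_{j<i} ((v_i · u_j) / (u_j · u_j)) · u_j.

Step by step this gives:
  u_1 = (2, -1, -3, -1)
  u_2 = (-7/5, -9/5, -7/5, 16/5)

Orthogonality check:
  u_2 · u_1 = 0 (should be 0)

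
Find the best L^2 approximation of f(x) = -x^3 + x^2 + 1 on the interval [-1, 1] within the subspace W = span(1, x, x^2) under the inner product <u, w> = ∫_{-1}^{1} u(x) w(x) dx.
g(x) = x^2 - 3*x/5 + 1

The best approximation g ∈ W is the orthogonal projection of f onto W. Writing g = a_0 + a_1 x + a_2 x^2, the coefficients solve the normal equations G · a = b where
  G_{ij} = <φ_i, φ_j> and b_i = <f, φ_i>, with φ_0 = 1, φ_1 = x, φ_2 = x^2.
G =
  [2, 0, 2/3]
  [0, 2/3, 0]
  [2/3, 0, 2/5],
b = (8/3, -2/5, 16/15).
Solving gives a_0 = 1, a_1 = -3/5, a_2 = 1, so
  g(x) = x^2 - 3*x/5 + 1.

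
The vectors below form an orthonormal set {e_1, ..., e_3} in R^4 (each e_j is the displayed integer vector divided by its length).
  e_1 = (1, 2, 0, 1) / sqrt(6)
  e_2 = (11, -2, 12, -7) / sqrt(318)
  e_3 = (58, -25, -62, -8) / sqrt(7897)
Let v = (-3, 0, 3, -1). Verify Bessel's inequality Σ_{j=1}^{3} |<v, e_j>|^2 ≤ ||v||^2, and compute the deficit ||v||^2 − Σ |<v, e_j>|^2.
Σ |<v, e_j>|^2 = 2782/149; ||v||^2 = 19; deficit = 49/149

Write each e_j = u_j / sqrt(<u_j, u_j>) where u_j is the displayed integer vector. Then <v, e_j> = <v, u_j> / sqrt(<u_j, u_j>), so |<v, e_j>|^2 = <v, u_j>^2 / <u_j, u_j>.
Coefficients: <v, e_1> = -4/sqrt(6), <v, e_2> = 10/sqrt(318), <v, e_3> = -352/sqrt(7897).
Square and sum: Σ |<v, e_j>|^2 = 2782/149.
Compute ||v||^2 = v·v = 19.
Deficit = 19 − 2782/149 = 49/149 ≥ 0, confirming Bessel's inequality. (The deficit equals ||v − Σ <v,e_j> e_j||^2, the squared distance from v to span{e_j}.)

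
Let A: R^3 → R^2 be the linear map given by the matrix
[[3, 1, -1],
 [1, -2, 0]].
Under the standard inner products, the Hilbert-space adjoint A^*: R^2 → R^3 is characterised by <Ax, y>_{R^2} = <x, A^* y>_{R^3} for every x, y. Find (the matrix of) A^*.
A^* = A^T =
[[3, 1],
 [1, -2],
 [-1, 0]]

For real matrices with standard dot products, the defining identity <Ax, y> = <x, A^* y> gives (Ax)^T y = x^T (A^*) y, i.e. x^T A^T y = x^T (A^*) y. Since this holds for all x, y, we must have A^* = A^T. Therefore
A^* =
[[3, 1],
 [1, -2],
 [-1, 0]].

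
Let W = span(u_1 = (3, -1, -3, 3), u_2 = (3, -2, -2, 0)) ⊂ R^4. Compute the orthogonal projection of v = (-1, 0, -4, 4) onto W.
proj_W(v) = (15/17, 162/187, -382/187, 48/11)

Set up U = [u_1 | ... | u_2] ∈ R^(4×2). The projector onto W = col(U) is P = U (U^T U)^(-1) U^T.
Compute U^T U =
  [28, 17]
  [17, 17],
and U^T v = (21, 5).
Solve U^T U · c = U^T v for the coefficients: c = (16/11, -217/187). The projection is proj_W(v) = U c.
Check: (v - proj_W(v)) · u_1 = 0  (should be 0).
Check: (v - proj_W(v)) · u_2 = 0  (should be 0).
Result: proj_W(v) = (15/17, 162/187, -382/187, 48/11).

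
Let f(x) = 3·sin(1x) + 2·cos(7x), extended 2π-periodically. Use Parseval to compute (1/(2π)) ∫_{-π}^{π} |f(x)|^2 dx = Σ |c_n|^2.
Σ |c_n|^2 = 13/2

Expand |f|^2 and use orthogonality of {sin(nx), cos(mx)} on [-π, π]:
  ∫_{-π}^{π} sin(nx)^2 dx = π, ∫ cos(mx)^2 dx = π, and cross terms integrate to 0.
So ∫_{-π}^{π} f(x)^2 dx = 3^2 · π + 2^2 · π = (9 + 4)π.
Divide by 2π: (9 + 4)/2 = 13/2.
By Parseval, this equals Σ |c_n|^2.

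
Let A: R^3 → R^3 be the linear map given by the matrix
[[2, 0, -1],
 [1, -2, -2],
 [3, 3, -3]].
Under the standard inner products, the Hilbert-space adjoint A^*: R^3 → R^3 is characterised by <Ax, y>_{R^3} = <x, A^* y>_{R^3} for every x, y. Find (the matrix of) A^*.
A^* = A^T =
[[2, 1, 3],
 [0, -2, 3],
 [-1, -2, -3]]

For real matrices with standard dot products, the defining identity <Ax, y> = <x, A^* y> gives (Ax)^T y = x^T (A^*) y, i.e. x^T A^T y = x^T (A^*) y. Since this holds for all x, y, we must have A^* = A^T. Therefore
A^* =
[[2, 1, 3],
 [0, -2, 3],
 [-1, -2, -3]].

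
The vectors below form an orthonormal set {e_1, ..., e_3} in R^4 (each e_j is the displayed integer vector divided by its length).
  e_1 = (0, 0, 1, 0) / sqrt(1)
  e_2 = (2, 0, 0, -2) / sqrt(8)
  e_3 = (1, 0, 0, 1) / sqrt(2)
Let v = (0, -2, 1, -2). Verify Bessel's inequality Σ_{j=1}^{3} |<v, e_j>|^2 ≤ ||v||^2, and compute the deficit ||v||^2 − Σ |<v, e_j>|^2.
Σ |<v, e_j>|^2 = 5; ||v||^2 = 9; deficit = 4

Write each e_j = u_j / sqrt(<u_j, u_j>) where u_j is the displayed integer vector. Then <v, e_j> = <v, u_j> / sqrt(<u_j, u_j>), so |<v, e_j>|^2 = <v, u_j>^2 / <u_j, u_j>.
Coefficients: <v, e_1> = 1/sqrt(1), <v, e_2> = 4/sqrt(8), <v, e_3> = -2/sqrt(2).
Square and sum: Σ |<v, e_j>|^2 = 5.
Compute ||v||^2 = v·v = 9.
Deficit = 9 − 5 = 4 ≥ 0, confirming Bessel's inequality. (The deficit equals ||v − Σ <v,e_j> e_j||^2, the squared distance from v to span{e_j}.)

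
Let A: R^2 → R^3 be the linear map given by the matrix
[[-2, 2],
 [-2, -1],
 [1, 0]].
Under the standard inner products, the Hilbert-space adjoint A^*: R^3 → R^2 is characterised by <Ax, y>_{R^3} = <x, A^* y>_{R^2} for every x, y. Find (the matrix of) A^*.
A^* = A^T =
[[-2, -2, 1],
 [2, -1, 0]]

For real matrices with standard dot products, the defining identity <Ax, y> = <x, A^* y> gives (Ax)^T y = x^T (A^*) y, i.e. x^T A^T y = x^T (A^*) y. Since this holds for all x, y, we must have A^* = A^T. Therefore
A^* =
[[-2, -2, 1],
 [2, -1, 0]].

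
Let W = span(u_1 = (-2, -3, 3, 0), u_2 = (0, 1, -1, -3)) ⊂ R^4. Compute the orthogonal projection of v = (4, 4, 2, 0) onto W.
proj_W(v) = (142/103, 193/103, -193/103, 60/103)

Set up U = [u_1 | ... | u_2] ∈ R^(4×2). The projector onto W = col(U) is P = U (U^T U)^(-1) U^T.
Compute U^T U =
  [22, -6]
  [-6, 11],
and U^T v = (-14, 2).
Solve U^T U · c = U^T v for the coefficients: c = (-71/103, -20/103). The projection is proj_W(v) = U c.
Check: (v - proj_W(v)) · u_1 = 0  (should be 0).
Check: (v - proj_W(v)) · u_2 = 0  (should be 0).
Result: proj_W(v) = (142/103, 193/103, -193/103, 60/103).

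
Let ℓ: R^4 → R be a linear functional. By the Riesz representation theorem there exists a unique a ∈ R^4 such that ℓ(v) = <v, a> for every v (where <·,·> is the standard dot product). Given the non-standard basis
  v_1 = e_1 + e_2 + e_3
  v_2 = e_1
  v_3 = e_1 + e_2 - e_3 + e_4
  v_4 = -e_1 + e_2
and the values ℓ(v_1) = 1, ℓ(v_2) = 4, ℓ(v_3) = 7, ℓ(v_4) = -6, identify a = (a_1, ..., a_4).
a = (4, -2, -1, 4)

Write a = (a_1, ..., a_4) in the standard basis. For each basis vector v_i, ℓ(v_i) = <v_i, a> is a linear equation in the a_j's. Collect the n equations into a matrix system V a = ℓ, where row i of V is v_i (expressed in the standard basis). Since V is invertible (lower-triangular with 1s on the diagonal, up to permutation), solve by back-substitution:
  V =
[[1, 1, 1, 0],
 [1, 0, 0, 0],
 [1, 1, -1, 1],
 [-1, 1, 0, 0]]
  V a = (1, 4, 7, -6)
Solving gives a = (4, -2, -1, 4).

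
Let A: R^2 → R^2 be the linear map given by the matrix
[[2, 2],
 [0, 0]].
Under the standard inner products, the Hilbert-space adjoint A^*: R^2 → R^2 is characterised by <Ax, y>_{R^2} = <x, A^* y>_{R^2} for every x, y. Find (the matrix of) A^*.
A^* = A^T =
[[2, 0],
 [2, 0]]

For real matrices with standard dot products, the defining identity <Ax, y> = <x, A^* y> gives (Ax)^T y = x^T (A^*) y, i.e. x^T A^T y = x^T (A^*) y. Since this holds for all x, y, we must have A^* = A^T. Therefore
A^* =
[[2, 0],
 [2, 0]].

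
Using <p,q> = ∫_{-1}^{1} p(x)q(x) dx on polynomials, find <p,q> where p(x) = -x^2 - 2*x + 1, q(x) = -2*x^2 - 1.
<p,q> = -28/15

Expand the product: p(x)·q(x) = 2*x^4 + 4*x^3 - x^2 + 2*x - 1.
∫_{-1}^{1} of each monomial x^k gives [2/(k+1) if k even, 0 if k odd]. Integrating term-by-term (or equivalently evaluating the antiderivative F(x) = 2*x^5/5 + x^4 - x^3/3 + x^2 - x at the endpoints):
  F(1) − F(−1) = 16/15 − (44/15) = -28/15.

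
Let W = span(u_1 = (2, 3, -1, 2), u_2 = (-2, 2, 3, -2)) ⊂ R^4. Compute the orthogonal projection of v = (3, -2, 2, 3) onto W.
proj_W(v) = (388/353, -218/353, -514/353, 388/353)

Set up U = [u_1 | ... | u_2] ∈ R^(4×2). The projector onto W = col(U) is P = U (U^T U)^(-1) U^T.
Compute U^T U =
  [18, -5]
  [-5, 21],
and U^T v = (4, -10).
Solve U^T U · c = U^T v for the coefficients: c = (34/353, -160/353). The projection is proj_W(v) = U c.
Check: (v - proj_W(v)) · u_1 = 0  (should be 0).
Check: (v - proj_W(v)) · u_2 = 0  (should be 0).
Result: proj_W(v) = (388/353, -218/353, -514/353, 388/353).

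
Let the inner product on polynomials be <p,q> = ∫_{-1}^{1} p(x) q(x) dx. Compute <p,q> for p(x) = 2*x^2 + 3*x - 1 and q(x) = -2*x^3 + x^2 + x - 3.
<p,q> = 26/15

Expand the product: p(x)·q(x) = -4*x^5 - 4*x^4 + 7*x^3 - 4*x^2 - 10*x + 3.
∫_{-1}^{1} of each monomial x^k gives [2/(k+1) if k even, 0 if k odd]. Integrating term-by-term (or equivalently evaluating the antiderivative F(x) = -2*x^6/3 - 4*x^5/5 + 7*x^4/4 - 4*x^3/3 - 5*x^2 + 3*x at the endpoints):
  F(1) − F(−1) = -61/20 − (-287/60) = 26/15.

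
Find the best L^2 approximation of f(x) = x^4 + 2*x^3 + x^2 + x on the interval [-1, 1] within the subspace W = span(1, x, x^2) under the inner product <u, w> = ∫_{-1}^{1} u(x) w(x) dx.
g(x) = 13*x^2/7 + 11*x/5 - 3/35

The best approximation g ∈ W is the orthogonal projection of f onto W. Writing g = a_0 + a_1 x + a_2 x^2, the coefficients solve the normal equations G · a = b where
  G_{ij} = <φ_i, φ_j> and b_i = <f, φ_i>, with φ_0 = 1, φ_1 = x, φ_2 = x^2.
G =
  [2, 0, 2/3]
  [0, 2/3, 0]
  [2/3, 0, 2/5],
b = (16/15, 22/15, 24/35).
Solving gives a_0 = -3/35, a_1 = 11/5, a_2 = 13/7, so
  g(x) = 13*x^2/7 + 11*x/5 - 3/35.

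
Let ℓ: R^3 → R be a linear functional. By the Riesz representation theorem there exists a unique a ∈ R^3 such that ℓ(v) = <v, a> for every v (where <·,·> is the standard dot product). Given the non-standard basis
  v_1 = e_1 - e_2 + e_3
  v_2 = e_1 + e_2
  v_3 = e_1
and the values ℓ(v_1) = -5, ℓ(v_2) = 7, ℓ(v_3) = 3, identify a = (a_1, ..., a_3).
a = (3, 4, -4)

Write a = (a_1, ..., a_3) in the standard basis. For each basis vector v_i, ℓ(v_i) = <v_i, a> is a linear equation in the a_j's. Collect the n equations into a matrix system V a = ℓ, where row i of V is v_i (expressed in the standard basis). Since V is invertible (lower-triangular with 1s on the diagonal, up to permutation), solve by back-substitution:
  V =
[[1, -1, 1],
 [1, 1, 0],
 [1, 0, 0]]
  V a = (-5, 7, 3)
Solving gives a = (3, 4, -4).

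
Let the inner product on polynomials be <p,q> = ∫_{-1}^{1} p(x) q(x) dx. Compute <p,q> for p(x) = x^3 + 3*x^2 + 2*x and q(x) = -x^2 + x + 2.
<p,q> = 68/15

Expand the product: p(x)·q(x) = -x^5 - 2*x^4 + 3*x^3 + 8*x^2 + 4*x.
∫_{-1}^{1} of each monomial x^k gives [2/(k+1) if k even, 0 if k odd]. Integrating term-by-term (or equivalently evaluating the antiderivative F(x) = -x^6/6 - 2*x^5/5 + 3*x^4/4 + 8*x^3/3 + 2*x^2 at the endpoints):
  F(1) − F(−1) = 97/20 − (19/60) = 68/15.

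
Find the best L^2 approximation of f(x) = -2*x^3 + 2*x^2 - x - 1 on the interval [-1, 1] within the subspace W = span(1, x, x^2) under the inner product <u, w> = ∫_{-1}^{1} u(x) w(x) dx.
g(x) = 2*x^2 - 11*x/5 - 1

The best approximation g ∈ W is the orthogonal projection of f onto W. Writing g = a_0 + a_1 x + a_2 x^2, the coefficients solve the normal equations G · a = b where
  G_{ij} = <φ_i, φ_j> and b_i = <f, φ_i>, with φ_0 = 1, φ_1 = x, φ_2 = x^2.
G =
  [2, 0, 2/3]
  [0, 2/3, 0]
  [2/3, 0, 2/5],
b = (-2/3, -22/15, 2/15).
Solving gives a_0 = -1, a_1 = -11/5, a_2 = 2, so
  g(x) = 2*x^2 - 11*x/5 - 1.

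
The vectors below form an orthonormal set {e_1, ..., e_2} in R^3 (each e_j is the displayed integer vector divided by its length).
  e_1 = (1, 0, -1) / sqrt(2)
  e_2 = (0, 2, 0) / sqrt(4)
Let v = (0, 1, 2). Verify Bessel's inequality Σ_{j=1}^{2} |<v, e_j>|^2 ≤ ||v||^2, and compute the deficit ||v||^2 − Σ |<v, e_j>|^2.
Σ |<v, e_j>|^2 = 3; ||v||^2 = 5; deficit = 2

Write each e_j = u_j / sqrt(<u_j, u_j>) where u_j is the displayed integer vector. Then <v, e_j> = <v, u_j> / sqrt(<u_j, u_j>), so |<v, e_j>|^2 = <v, u_j>^2 / <u_j, u_j>.
Coefficients: <v, e_1> = -2/sqrt(2), <v, e_2> = 2/sqrt(4).
Square and sum: Σ |<v, e_j>|^2 = 3.
Compute ||v||^2 = v·v = 5.
Deficit = 5 − 3 = 2 ≥ 0, confirming Bessel's inequality. (The deficit equals ||v − Σ <v,e_j> e_j||^2, the squared distance from v to span{e_j}.)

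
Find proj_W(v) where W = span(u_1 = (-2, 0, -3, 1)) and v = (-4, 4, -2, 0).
proj_W(v) = (-2, 0, -3, 1)

Set up U = [u_1 | ... | u_1] ∈ R^(4×1). The projector onto W = col(U) is P = U (U^T U)^(-1) U^T.
Compute U^T U =
  [14],
and U^T v = (14).
Solve U^T U · c = U^T v for the coefficients: c = (1). The projection is proj_W(v) = U c.
Check: (v - proj_W(v)) · u_1 = 0  (should be 0).
Result: proj_W(v) = (-2, 0, -3, 1).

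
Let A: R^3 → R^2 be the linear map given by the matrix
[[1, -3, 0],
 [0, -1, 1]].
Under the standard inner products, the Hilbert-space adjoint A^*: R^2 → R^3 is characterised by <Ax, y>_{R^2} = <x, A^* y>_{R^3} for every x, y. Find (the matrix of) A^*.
A^* = A^T =
[[1, 0],
 [-3, -1],
 [0, 1]]

For real matrices with standard dot products, the defining identity <Ax, y> = <x, A^* y> gives (Ax)^T y = x^T (A^*) y, i.e. x^T A^T y = x^T (A^*) y. Since this holds for all x, y, we must have A^* = A^T. Therefore
A^* =
[[1, 0],
 [-3, -1],
 [0, 1]].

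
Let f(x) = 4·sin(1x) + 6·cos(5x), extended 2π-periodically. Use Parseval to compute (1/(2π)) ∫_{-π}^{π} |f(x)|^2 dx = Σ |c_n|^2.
Σ |c_n|^2 = 26

Expand |f|^2 and use orthogonality of {sin(nx), cos(mx)} on [-π, π]:
  ∫_{-π}^{π} sin(nx)^2 dx = π, ∫ cos(mx)^2 dx = π, and cross terms integrate to 0.
So ∫_{-π}^{π} f(x)^2 dx = 4^2 · π + 6^2 · π = (16 + 36)π.
Divide by 2π: (16 + 36)/2 = 26.
By Parseval, this equals Σ |c_n|^2.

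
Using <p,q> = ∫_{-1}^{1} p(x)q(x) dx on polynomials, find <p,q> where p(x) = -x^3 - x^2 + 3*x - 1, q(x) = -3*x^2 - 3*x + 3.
<p,q> = -48/5

Expand the product: p(x)·q(x) = 3*x^5 + 6*x^4 - 9*x^3 - 9*x^2 + 12*x - 3.
∫_{-1}^{1} of each monomial x^k gives [2/(k+1) if k even, 0 if k odd]. Integrating term-by-term (or equivalently evaluating the antiderivative F(x) = x^6/2 + 6*x^5/5 - 9*x^4/4 - 3*x^3 + 6*x^2 - 3*x at the endpoints):
  F(1) − F(−1) = -11/20 − (181/20) = -48/5.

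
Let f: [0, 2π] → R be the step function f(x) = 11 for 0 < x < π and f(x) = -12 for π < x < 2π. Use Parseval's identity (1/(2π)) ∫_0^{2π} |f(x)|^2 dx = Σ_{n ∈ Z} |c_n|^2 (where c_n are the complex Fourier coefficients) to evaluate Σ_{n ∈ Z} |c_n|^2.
Σ |c_n|^2 = 265/2

Parseval equates the L^2 energy of f (normalised by 1/(2π)) with the ℓ^2 sum of its Fourier coefficients: (1/(2π)) ∫_0^{2π} |f|^2 = Σ |c_n|^2.
Compute the left side: (1/(2π)) [∫_0^π 11^2 dx + ∫_π^{2π} (-12)^2 dx] = (1/(2π)) · (121π + 144π) = (121 + 144)/2 = 265/2.
So Σ_{n ∈ Z} |c_n|^2 = 265/2.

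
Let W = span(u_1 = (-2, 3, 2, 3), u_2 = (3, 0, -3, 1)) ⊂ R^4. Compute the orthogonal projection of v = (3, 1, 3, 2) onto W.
proj_W(v) = (3/59, 81/59, -3/59, 100/59)

Set up U = [u_1 | ... | u_2] ∈ R^(4×2). The projector onto W = col(U) is P = U (U^T U)^(-1) U^T.
Compute U^T U =
  [26, -9]
  [-9, 19],
and U^T v = (9, 2).
Solve U^T U · c = U^T v for the coefficients: c = (27/59, 19/59). The projection is proj_W(v) = U c.
Check: (v - proj_W(v)) · u_1 = 0  (should be 0).
Check: (v - proj_W(v)) · u_2 = 0  (should be 0).
Result: proj_W(v) = (3/59, 81/59, -3/59, 100/59).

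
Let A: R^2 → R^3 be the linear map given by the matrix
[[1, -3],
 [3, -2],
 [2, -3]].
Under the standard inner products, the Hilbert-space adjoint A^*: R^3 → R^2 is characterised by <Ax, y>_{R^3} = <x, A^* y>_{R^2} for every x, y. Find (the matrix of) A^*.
A^* = A^T =
[[1, 3, 2],
 [-3, -2, -3]]

For real matrices with standard dot products, the defining identity <Ax, y> = <x, A^* y> gives (Ax)^T y = x^T (A^*) y, i.e. x^T A^T y = x^T (A^*) y. Since this holds for all x, y, we must have A^* = A^T. Therefore
A^* =
[[1, 3, 2],
 [-3, -2, -3]].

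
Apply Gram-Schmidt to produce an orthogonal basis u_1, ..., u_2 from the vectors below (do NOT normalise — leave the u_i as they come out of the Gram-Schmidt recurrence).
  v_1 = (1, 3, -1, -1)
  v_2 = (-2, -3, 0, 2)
Orthogonal basis:
  u_1 = (1, 3, -1, -1)
  u_2 = (-11/12, 1/4, -13/12, 11/12)

Apply the Gram-Schmidt recurrence
  u_1 = v_1
  u_i = v_i − Σ_{j<i} ((v_i · u_j) / (u_j · u_j)) · u_j.

Step by step this gives:
  u_1 = (1, 3, -1, -1)
  u_2 = (-11/12, 1/4, -13/12, 11/12)

Orthogonality check:
  u_2 · u_1 = 0 (should be 0)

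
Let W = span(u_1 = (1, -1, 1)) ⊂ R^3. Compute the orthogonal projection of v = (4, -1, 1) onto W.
proj_W(v) = (2, -2, 2)

Set up U = [u_1 | ... | u_1] ∈ R^(3×1). The projector onto W = col(U) is P = U (U^T U)^(-1) U^T.
Compute U^T U =
  [3],
and U^T v = (6).
Solve U^T U · c = U^T v for the coefficients: c = (2). The projection is proj_W(v) = U c.
Check: (v - proj_W(v)) · u_1 = 0  (should be 0).
Result: proj_W(v) = (2, -2, 2).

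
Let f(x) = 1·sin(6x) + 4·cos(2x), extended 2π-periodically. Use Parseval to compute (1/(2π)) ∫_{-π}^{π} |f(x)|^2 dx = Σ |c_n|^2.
Σ |c_n|^2 = 17/2

Expand |f|^2 and use orthogonality of {sin(nx), cos(mx)} on [-π, π]:
  ∫_{-π}^{π} sin(nx)^2 dx = π, ∫ cos(mx)^2 dx = π, and cross terms integrate to 0.
So ∫_{-π}^{π} f(x)^2 dx = 1^2 · π + 4^2 · π = (1 + 16)π.
Divide by 2π: (1 + 16)/2 = 17/2.
By Parseval, this equals Σ |c_n|^2.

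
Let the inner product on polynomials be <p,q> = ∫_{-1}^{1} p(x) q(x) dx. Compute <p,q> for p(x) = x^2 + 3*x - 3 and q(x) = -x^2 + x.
<p,q> = 18/5

Expand the product: p(x)·q(x) = -x^4 - 2*x^3 + 6*x^2 - 3*x.
∫_{-1}^{1} of each monomial x^k gives [2/(k+1) if k even, 0 if k odd]. Integrating term-by-term (or equivalently evaluating the antiderivative F(x) = -x^5/5 - x^4/2 + 2*x^3 - 3*x^2/2 at the endpoints):
  F(1) − F(−1) = -1/5 − (-19/5) = 18/5.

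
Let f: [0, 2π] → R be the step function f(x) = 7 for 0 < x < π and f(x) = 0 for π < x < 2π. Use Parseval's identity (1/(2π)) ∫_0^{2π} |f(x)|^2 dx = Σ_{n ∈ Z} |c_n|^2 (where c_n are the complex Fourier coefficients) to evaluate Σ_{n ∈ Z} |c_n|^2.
Σ |c_n|^2 = 49/2

Parseval equates the L^2 energy of f (normalised by 1/(2π)) with the ℓ^2 sum of its Fourier coefficients: (1/(2π)) ∫_0^{2π} |f|^2 = Σ |c_n|^2.
Compute the left side: (1/(2π)) [∫_0^π 7^2 dx + ∫_π^{2π} 0^2 dx] = (1/(2π)) · (49π + 0π) = (49 + 0)/2 = 49/2.
So Σ_{n ∈ Z} |c_n|^2 = 49/2.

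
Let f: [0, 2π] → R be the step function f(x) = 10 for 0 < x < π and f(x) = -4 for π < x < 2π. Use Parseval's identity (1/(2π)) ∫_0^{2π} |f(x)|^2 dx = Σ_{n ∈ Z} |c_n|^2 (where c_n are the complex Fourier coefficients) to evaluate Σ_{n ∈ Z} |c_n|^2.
Σ |c_n|^2 = 58

Parseval equates the L^2 energy of f (normalised by 1/(2π)) with the ℓ^2 sum of its Fourier coefficients: (1/(2π)) ∫_0^{2π} |f|^2 = Σ |c_n|^2.
Compute the left side: (1/(2π)) [∫_0^π 10^2 dx + ∫_π^{2π} (-4)^2 dx] = (1/(2π)) · (100π + 16π) = (100 + 16)/2 = 58.
So Σ_{n ∈ Z} |c_n|^2 = 58.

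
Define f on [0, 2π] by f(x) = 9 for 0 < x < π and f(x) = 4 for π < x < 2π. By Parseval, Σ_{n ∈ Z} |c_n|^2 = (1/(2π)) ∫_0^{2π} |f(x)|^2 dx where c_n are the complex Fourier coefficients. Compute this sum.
Σ |c_n|^2 = 97/2

Parseval equates the L^2 energy of f (normalised by 1/(2π)) with the ℓ^2 sum of its Fourier coefficients: (1/(2π)) ∫_0^{2π} |f|^2 = Σ |c_n|^2.
Compute the left side: (1/(2π)) [∫_0^π 9^2 dx + ∫_π^{2π} 4^2 dx] = (1/(2π)) · (81π + 16π) = (81 + 16)/2 = 97/2.
So Σ_{n ∈ Z} |c_n|^2 = 97/2.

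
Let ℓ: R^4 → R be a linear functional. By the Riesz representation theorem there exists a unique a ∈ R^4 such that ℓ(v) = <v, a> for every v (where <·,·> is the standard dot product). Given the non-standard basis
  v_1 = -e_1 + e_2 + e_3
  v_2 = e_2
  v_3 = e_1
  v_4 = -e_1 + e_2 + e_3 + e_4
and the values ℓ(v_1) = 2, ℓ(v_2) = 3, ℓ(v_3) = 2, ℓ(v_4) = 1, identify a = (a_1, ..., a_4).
a = (2, 3, 1, -1)

Write a = (a_1, ..., a_4) in the standard basis. For each basis vector v_i, ℓ(v_i) = <v_i, a> is a linear equation in the a_j's. Collect the n equations into a matrix system V a = ℓ, where row i of V is v_i (expressed in the standard basis). Since V is invertible (lower-triangular with 1s on the diagonal, up to permutation), solve by back-substitution:
  V =
[[-1, 1, 1, 0],
 [0, 1, 0, 0],
 [1, 0, 0, 0],
 [-1, 1, 1, 1]]
  V a = (2, 3, 2, 1)
Solving gives a = (2, 3, 1, -1).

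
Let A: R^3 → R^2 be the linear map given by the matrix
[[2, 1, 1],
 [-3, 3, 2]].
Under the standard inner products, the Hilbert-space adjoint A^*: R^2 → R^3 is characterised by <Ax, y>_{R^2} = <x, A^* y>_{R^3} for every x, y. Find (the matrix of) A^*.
A^* = A^T =
[[2, -3],
 [1, 3],
 [1, 2]]

For real matrices with standard dot products, the defining identity <Ax, y> = <x, A^* y> gives (Ax)^T y = x^T (A^*) y, i.e. x^T A^T y = x^T (A^*) y. Since this holds for all x, y, we must have A^* = A^T. Therefore
A^* =
[[2, -3],
 [1, 3],
 [1, 2]].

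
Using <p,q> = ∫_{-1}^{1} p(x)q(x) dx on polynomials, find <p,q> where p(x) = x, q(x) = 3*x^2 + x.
<p,q> = 2/3

Expand the product: p(x)·q(x) = 3*x^3 + x^2.
∫_{-1}^{1} of each monomial x^k gives [2/(k+1) if k even, 0 if k odd]. Integrating term-by-term (or equivalently evaluating the antiderivative F(x) = 3*x^4/4 + x^3/3 at the endpoints):
  F(1) − F(−1) = 13/12 − (5/12) = 2/3.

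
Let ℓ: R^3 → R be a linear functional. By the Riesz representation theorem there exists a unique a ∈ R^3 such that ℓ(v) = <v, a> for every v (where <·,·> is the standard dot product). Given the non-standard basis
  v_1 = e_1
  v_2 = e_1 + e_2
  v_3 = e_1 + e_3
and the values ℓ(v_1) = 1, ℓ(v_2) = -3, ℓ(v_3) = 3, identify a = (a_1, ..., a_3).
a = (1, -4, 2)

Write a = (a_1, ..., a_3) in the standard basis. For each basis vector v_i, ℓ(v_i) = <v_i, a> is a linear equation in the a_j's. Collect the n equations into a matrix system V a = ℓ, where row i of V is v_i (expressed in the standard basis). Since V is invertible (lower-triangular with 1s on the diagonal, up to permutation), solve by back-substitution:
  V =
[[1, 0, 0],
 [1, 1, 0],
 [1, 0, 1]]
  V a = (1, -3, 3)
Solving gives a = (1, -4, 2).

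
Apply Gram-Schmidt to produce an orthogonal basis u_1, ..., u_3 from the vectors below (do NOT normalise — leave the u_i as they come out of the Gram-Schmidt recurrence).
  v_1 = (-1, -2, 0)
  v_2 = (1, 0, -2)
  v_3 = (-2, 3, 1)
Orthogonal basis:
  u_1 = (-1, -2, 0)
  u_2 = (4/5, -2/5, -2)
  u_3 = (-2, 1, -1)

Apply the Gram-Schmidt recurrence
  u_1 = v_1
  u_i = v_i − Σ_{j<i} ((v_i · u_j) / (u_j · u_j)) · u_j.

Step by step this gives:
  u_1 = (-1, -2, 0)
  u_2 = (4/5, -2/5, -2)
  u_3 = (-2, 1, -1)

Orthogonality check:
  u_2 · u_1 = 0 (should be 0)
  u_3 · u_1 = 0 (should be 0)
  u_3 · u_2 = 0 (should be 0)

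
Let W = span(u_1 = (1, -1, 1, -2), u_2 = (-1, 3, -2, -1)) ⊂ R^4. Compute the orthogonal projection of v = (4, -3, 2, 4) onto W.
proj_W(v) = (74/89, -360/89, 217/89, 281/89)

Set up U = [u_1 | ... | u_2] ∈ R^(4×2). The projector onto W = col(U) is P = U (U^T U)^(-1) U^T.
Compute U^T U =
  [7, -4]
  [-4, 15],
and U^T v = (1, -21).
Solve U^T U · c = U^T v for the coefficients: c = (-69/89, -143/89). The projection is proj_W(v) = U c.
Check: (v - proj_W(v)) · u_1 = 0  (should be 0).
Check: (v - proj_W(v)) · u_2 = 0  (should be 0).
Result: proj_W(v) = (74/89, -360/89, 217/89, 281/89).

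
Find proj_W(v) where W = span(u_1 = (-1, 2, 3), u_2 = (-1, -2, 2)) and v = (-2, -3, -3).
proj_W(v) = (56/117, -380/117, -235/117)

Set up U = [u_1 | ... | u_2] ∈ R^(3×2). The projector onto W = col(U) is P = U (U^T U)^(-1) U^T.
Compute U^T U =
  [14, 3]
  [3, 9],
and U^T v = (-13, 2).
Solve U^T U · c = U^T v for the coefficients: c = (-41/39, 67/117). The projection is proj_W(v) = U c.
Check: (v - proj_W(v)) · u_1 = 0  (should be 0).
Check: (v - proj_W(v)) · u_2 = 0  (should be 0).
Result: proj_W(v) = (56/117, -380/117, -235/117).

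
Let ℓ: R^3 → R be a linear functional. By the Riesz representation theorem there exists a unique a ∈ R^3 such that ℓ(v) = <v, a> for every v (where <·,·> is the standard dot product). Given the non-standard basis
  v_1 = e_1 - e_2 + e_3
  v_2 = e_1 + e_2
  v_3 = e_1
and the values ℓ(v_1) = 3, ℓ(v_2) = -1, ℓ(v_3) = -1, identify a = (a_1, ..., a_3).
a = (-1, 0, 4)

Write a = (a_1, ..., a_3) in the standard basis. For each basis vector v_i, ℓ(v_i) = <v_i, a> is a linear equation in the a_j's. Collect the n equations into a matrix system V a = ℓ, where row i of V is v_i (expressed in the standard basis). Since V is invertible (lower-triangular with 1s on the diagonal, up to permutation), solve by back-substitution:
  V =
[[1, -1, 1],
 [1, 1, 0],
 [1, 0, 0]]
  V a = (3, -1, -1)
Solving gives a = (-1, 0, 4).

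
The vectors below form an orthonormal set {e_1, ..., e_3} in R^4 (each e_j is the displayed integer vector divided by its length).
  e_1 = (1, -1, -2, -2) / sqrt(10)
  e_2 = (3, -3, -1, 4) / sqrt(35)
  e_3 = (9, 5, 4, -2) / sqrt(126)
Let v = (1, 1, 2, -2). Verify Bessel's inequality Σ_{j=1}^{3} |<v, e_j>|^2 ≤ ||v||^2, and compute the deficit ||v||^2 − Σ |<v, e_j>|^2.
Σ |<v, e_j>|^2 = 74/9; ||v||^2 = 10; deficit = 16/9

Write each e_j = u_j / sqrt(<u_j, u_j>) where u_j is the displayed integer vector. Then <v, e_j> = <v, u_j> / sqrt(<u_j, u_j>), so |<v, e_j>|^2 = <v, u_j>^2 / <u_j, u_j>.
Coefficients: <v, e_1> = 0/sqrt(10), <v, e_2> = -10/sqrt(35), <v, e_3> = 26/sqrt(126).
Square and sum: Σ |<v, e_j>|^2 = 74/9.
Compute ||v||^2 = v·v = 10.
Deficit = 10 − 74/9 = 16/9 ≥ 0, confirming Bessel's inequality. (The deficit equals ||v − Σ <v,e_j> e_j||^2, the squared distance from v to span{e_j}.)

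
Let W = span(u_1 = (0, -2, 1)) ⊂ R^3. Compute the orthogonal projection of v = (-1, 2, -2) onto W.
proj_W(v) = (0, 12/5, -6/5)

Set up U = [u_1 | ... | u_1] ∈ R^(3×1). The projector onto W = col(U) is P = U (U^T U)^(-1) U^T.
Compute U^T U =
  [5],
and U^T v = (-6).
Solve U^T U · c = U^T v for the coefficients: c = (-6/5). The projection is proj_W(v) = U c.
Check: (v - proj_W(v)) · u_1 = 0  (should be 0).
Result: proj_W(v) = (0, 12/5, -6/5).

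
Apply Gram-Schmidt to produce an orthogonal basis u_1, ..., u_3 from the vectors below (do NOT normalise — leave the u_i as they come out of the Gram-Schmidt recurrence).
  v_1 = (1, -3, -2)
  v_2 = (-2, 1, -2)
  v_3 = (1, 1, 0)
Orthogonal basis:
  u_1 = (1, -3, -2)
  u_2 = (-27/14, 11/14, -15/7)
  u_3 = (112/125, 84/125, -14/25)

Apply the Gram-Schmidt recurrence
  u_1 = v_1
  u_i = v_i − Σ_{j<i} ((v_i · u_j) / (u_j · u_j)) · u_j.

Step by step this gives:
  u_1 = (1, -3, -2)
  u_2 = (-27/14, 11/14, -15/7)
  u_3 = (112/125, 84/125, -14/25)

Orthogonality check:
  u_2 · u_1 = 0 (should be 0)
  u_3 · u_1 = 0 (should be 0)
  u_3 · u_2 = 0 (should be 0)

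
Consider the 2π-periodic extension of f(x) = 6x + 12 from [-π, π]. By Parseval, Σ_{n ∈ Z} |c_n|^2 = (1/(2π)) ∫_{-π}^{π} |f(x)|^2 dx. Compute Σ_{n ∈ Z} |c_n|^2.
Σ |c_n|^2 = 12π^2 + 144

Expand and integrate term by term over [-π, π]:
  ∫ (6x)^2 dx = 36·(2π^3/3); ∫ 2·6·(12)·x dx = 0 (odd integrand); ∫ 12^2 dx = 144·2π.
So (1/(2π)) ∫_{-π}^{π} (6x + 12)^2 dx = 36π^2/3 + 144 = 12π^2 + 144.
Parseval ⇒ Σ |c_n|^2 = 12π^2 + 144.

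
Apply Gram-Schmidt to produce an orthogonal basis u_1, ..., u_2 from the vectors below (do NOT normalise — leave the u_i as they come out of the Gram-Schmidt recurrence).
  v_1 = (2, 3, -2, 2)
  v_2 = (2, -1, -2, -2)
Orthogonal basis:
  u_1 = (2, 3, -2, 2)
  u_2 = (40/21, -8/7, -40/21, -44/21)

Apply the Gram-Schmidt recurrence
  u_1 = v_1
  u_i = v_i − Σ_{j<i} ((v_i · u_j) / (u_j · u_j)) · u_j.

Step by step this gives:
  u_1 = (2, 3, -2, 2)
  u_2 = (40/21, -8/7, -40/21, -44/21)

Orthogonality check:
  u_2 · u_1 = 0 (should be 0)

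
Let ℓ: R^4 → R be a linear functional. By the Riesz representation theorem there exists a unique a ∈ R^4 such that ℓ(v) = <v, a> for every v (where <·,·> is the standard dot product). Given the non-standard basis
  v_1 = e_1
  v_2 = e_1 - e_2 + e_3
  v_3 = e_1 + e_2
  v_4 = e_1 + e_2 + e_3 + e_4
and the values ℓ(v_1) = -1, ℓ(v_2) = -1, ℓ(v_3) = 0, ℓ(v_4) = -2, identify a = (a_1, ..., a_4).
a = (-1, 1, 1, -3)

Write a = (a_1, ..., a_4) in the standard basis. For each basis vector v_i, ℓ(v_i) = <v_i, a> is a linear equation in the a_j's. Collect the n equations into a matrix system V a = ℓ, where row i of V is v_i (expressed in the standard basis). Since V is invertible (lower-triangular with 1s on the diagonal, up to permutation), solve by back-substitution:
  V =
[[1, 0, 0, 0],
 [1, -1, 1, 0],
 [1, 1, 0, 0],
 [1, 1, 1, 1]]
  V a = (-1, -1, 0, -2)
Solving gives a = (-1, 1, 1, -3).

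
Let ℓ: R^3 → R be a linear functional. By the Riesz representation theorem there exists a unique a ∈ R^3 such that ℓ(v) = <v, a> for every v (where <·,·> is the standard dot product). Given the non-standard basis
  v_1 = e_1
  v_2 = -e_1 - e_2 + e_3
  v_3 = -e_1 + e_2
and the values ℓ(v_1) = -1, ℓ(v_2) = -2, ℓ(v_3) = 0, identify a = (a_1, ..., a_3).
a = (-1, -1, -4)

Write a = (a_1, ..., a_3) in the standard basis. For each basis vector v_i, ℓ(v_i) = <v_i, a> is a linear equation in the a_j's. Collect the n equations into a matrix system V a = ℓ, where row i of V is v_i (expressed in the standard basis). Since V is invertible (lower-triangular with 1s on the diagonal, up to permutation), solve by back-substitution:
  V =
[[1, 0, 0],
 [-1, -1, 1],
 [-1, 1, 0]]
  V a = (-1, -2, 0)
Solving gives a = (-1, -1, -4).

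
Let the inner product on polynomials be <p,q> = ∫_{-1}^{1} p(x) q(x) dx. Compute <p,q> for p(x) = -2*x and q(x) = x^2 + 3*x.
<p,q> = -4

Expand the product: p(x)·q(x) = -2*x^3 - 6*x^2.
∫_{-1}^{1} of each monomial x^k gives [2/(k+1) if k even, 0 if k odd]. Integrating term-by-term (or equivalently evaluating the antiderivative F(x) = -x^4/2 - 2*x^3 at the endpoints):
  F(1) − F(−1) = -5/2 − (3/2) = -4.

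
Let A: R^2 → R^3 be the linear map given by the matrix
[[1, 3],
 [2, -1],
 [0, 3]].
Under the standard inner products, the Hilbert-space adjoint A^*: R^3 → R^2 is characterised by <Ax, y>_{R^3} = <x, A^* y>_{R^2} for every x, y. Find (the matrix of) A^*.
A^* = A^T =
[[1, 2, 0],
 [3, -1, 3]]

For real matrices with standard dot products, the defining identity <Ax, y> = <x, A^* y> gives (Ax)^T y = x^T (A^*) y, i.e. x^T A^T y = x^T (A^*) y. Since this holds for all x, y, we must have A^* = A^T. Therefore
A^* =
[[1, 2, 0],
 [3, -1, 3]].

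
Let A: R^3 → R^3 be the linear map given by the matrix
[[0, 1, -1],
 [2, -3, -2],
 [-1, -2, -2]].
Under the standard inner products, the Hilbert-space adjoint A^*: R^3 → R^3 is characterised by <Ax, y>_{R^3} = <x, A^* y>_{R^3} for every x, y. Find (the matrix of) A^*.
A^* = A^T =
[[0, 2, -1],
 [1, -3, -2],
 [-1, -2, -2]]

For real matrices with standard dot products, the defining identity <Ax, y> = <x, A^* y> gives (Ax)^T y = x^T (A^*) y, i.e. x^T A^T y = x^T (A^*) y. Since this holds for all x, y, we must have A^* = A^T. Therefore
A^* =
[[0, 2, -1],
 [1, -3, -2],
 [-1, -2, -2]].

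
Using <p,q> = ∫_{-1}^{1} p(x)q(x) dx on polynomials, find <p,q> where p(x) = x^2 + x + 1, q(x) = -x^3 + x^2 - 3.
<p,q> = -22/3

Expand the product: p(x)·q(x) = -x^5 - 2*x^2 - 3*x - 3.
∫_{-1}^{1} of each monomial x^k gives [2/(k+1) if k even, 0 if k odd]. Integrating term-by-term (or equivalently evaluating the antiderivative F(x) = -x^6/6 - 2*x^3/3 - 3*x^2/2 - 3*x at the endpoints):
  F(1) − F(−1) = -16/3 − (2) = -22/3.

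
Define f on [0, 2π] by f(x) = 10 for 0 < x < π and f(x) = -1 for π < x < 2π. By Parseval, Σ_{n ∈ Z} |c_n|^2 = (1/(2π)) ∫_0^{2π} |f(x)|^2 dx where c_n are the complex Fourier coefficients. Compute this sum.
Σ |c_n|^2 = 101/2

Parseval equates the L^2 energy of f (normalised by 1/(2π)) with the ℓ^2 sum of its Fourier coefficients: (1/(2π)) ∫_0^{2π} |f|^2 = Σ |c_n|^2.
Compute the left side: (1/(2π)) [∫_0^π 10^2 dx + ∫_π^{2π} (-1)^2 dx] = (1/(2π)) · (100π + 1π) = (100 + 1)/2 = 101/2.
So Σ_{n ∈ Z} |c_n|^2 = 101/2.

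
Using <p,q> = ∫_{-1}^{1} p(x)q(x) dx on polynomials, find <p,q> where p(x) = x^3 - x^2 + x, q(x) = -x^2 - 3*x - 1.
<p,q> = -32/15

Expand the product: p(x)·q(x) = -x^5 - 2*x^4 + x^3 - 2*x^2 - x.
∫_{-1}^{1} of each monomial x^k gives [2/(k+1) if k even, 0 if k odd]. Integrating term-by-term (or equivalently evaluating the antiderivative F(x) = -x^6/6 - 2*x^5/5 + x^4/4 - 2*x^3/3 - x^2/2 at the endpoints):
  F(1) − F(−1) = -89/60 − (13/20) = -32/15.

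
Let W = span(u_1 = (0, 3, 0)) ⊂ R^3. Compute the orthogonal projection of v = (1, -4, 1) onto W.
proj_W(v) = (0, -4, 0)

Set up U = [u_1 | ... | u_1] ∈ R^(3×1). The projector onto W = col(U) is P = U (U^T U)^(-1) U^T.
Compute U^T U =
  [9],
and U^T v = (-12).
Solve U^T U · c = U^T v for the coefficients: c = (-4/3). The projection is proj_W(v) = U c.
Check: (v - proj_W(v)) · u_1 = 0  (should be 0).
Result: proj_W(v) = (0, -4, 0).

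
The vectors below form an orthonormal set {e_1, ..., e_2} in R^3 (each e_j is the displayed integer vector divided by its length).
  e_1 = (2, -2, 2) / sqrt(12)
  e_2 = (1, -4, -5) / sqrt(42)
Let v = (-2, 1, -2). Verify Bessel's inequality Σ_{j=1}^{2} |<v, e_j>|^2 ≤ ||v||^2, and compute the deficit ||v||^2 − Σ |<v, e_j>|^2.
Σ |<v, e_j>|^2 = 61/7; ||v||^2 = 9; deficit = 2/7

Write each e_j = u_j / sqrt(<u_j, u_j>) where u_j is the displayed integer vector. Then <v, e_j> = <v, u_j> / sqrt(<u_j, u_j>), so |<v, e_j>|^2 = <v, u_j>^2 / <u_j, u_j>.
Coefficients: <v, e_1> = -10/sqrt(12), <v, e_2> = 4/sqrt(42).
Square and sum: Σ |<v, e_j>|^2 = 61/7.
Compute ||v||^2 = v·v = 9.
Deficit = 9 − 61/7 = 2/7 ≥ 0, confirming Bessel's inequality. (The deficit equals ||v − Σ <v,e_j> e_j||^2, the squared distance from v to span{e_j}.)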